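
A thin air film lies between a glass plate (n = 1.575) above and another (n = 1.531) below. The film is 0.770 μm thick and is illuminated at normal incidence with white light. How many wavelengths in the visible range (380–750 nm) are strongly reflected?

Ray reflecting at the top interface goes from n = 1.575 toward n = 1.0: no phase shift.
Ray reflecting at the bottom interface goes from n = 1.0 toward n = 1.531: a half-wave phase shift.
The two reflections differ by half a wavelength.
For strong reflection here: 2 n t = (m + ½) λ.
λ = 2 n t / (m + ½) = 1540 / (m + ½) nm.
m=1: 1027 nm (IR); m=2: 616 nm (visible); m=3: 440 nm (visible); m=4: 342 nm (UV).

2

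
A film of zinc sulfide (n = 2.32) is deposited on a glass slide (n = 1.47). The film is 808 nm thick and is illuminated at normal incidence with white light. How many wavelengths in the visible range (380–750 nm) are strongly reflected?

Top surface (1.0 → 2.32): reflection off a higher-index medium gives a half-wave phase shift.
At the lower boundary (n = 2.32 to n = 1.47) the reflected ray undergoes no phase shift.
The two reflections differ by half a wavelength.
So the condition for constructive reflection is 2 n t = (m + ½) λ.
λ = 2 n t / (m + ½) = 3749 / (m + ½) nm.
m=4: 833 nm (IR); m=5: 682 nm (visible); m=6: 577 nm (visible); m=7: 500 nm (visible); m=8: 441 nm (visible); m=9: 395 nm (visible); m=10: 357 nm (UV).

5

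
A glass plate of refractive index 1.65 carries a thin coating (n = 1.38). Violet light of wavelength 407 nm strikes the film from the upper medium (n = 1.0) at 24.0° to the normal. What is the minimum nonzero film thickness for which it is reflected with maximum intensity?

At the upper boundary (n = 1.0 to n = 1.38) the reflected ray undergoes a half-wave phase shift.
At the lower boundary (n = 1.38 to n = 1.65) the reflected ray undergoes a half-wave phase shift.
Zero or two π shifts → no net half-wave offset.
For maximum reflection here: 2 n t cos θ_r = m λ.
Snell's law: 1.0 sin 24.0° = 1.38 sin θ_r → sin θ_r = 0.295, cos θ_r = 0.956.
Minimum nonzero at m = 1: t = λ / (2 n cos θ_r) = 407 / (2 × 1.38 × 0.956) = 154 nm.

154 nm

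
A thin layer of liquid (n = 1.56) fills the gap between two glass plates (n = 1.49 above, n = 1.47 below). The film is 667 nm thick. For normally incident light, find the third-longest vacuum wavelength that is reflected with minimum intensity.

Top surface (1.49 → 1.56): reflection off a higher-index medium gives a half-wave phase shift.
Bottom surface (1.56 → 1.47): reflection off a lower-index medium gives no phase shift.
Net: one phase inversion between the two reflected rays.
With one net inversion, destructive interference in reflection requires 2 n t = m λ.
λ = 2 n t / m. The third-longest wavelength is m = 3: λ = 2 × 1.56 × 667 / 3.00 = 694 nm.

694 nm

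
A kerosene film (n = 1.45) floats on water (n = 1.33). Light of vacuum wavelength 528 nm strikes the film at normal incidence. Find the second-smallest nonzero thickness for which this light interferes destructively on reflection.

364 nm

Top surface (1.0 → 1.45): reflection off a higher-index medium gives a half-wave phase shift.
Ray reflecting at the bottom interface goes from n = 1.45 toward n = 1.33: no phase shift.
Net: one phase inversion between the two reflected rays.
With one net inversion, destructive interference in reflection requires 2 n t = m λ.
The second-smallest nonzero thickness corresponds to m = 2: t = m λ / (2 n) = 2.00 × 528 / (2 × 1.45) = 364 nm.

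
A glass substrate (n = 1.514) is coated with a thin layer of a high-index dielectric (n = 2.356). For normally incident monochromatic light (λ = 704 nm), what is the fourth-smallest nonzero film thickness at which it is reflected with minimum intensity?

At the upper boundary (n = 1.0 to n = 2.356) the reflected ray undergoes a half-wave phase shift.
At the lower boundary (n = 2.356 to n = 1.514) the reflected ray undergoes no phase shift.
Net: one phase inversion between the two reflected rays.
For weak reflection here: 2 n t = m λ.
The fourth-smallest nonzero thickness corresponds to m = 4: t = m λ / (2 n) = 4.00 × 704 / (2 × 2.356) = 598 nm.

598 nm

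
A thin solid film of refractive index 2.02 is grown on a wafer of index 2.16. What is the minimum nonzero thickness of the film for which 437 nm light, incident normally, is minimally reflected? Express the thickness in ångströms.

Ray reflecting at the top interface goes from n = 1.0 toward n = 2.02: a half-wave phase shift.
Bottom surface (2.02 → 2.16): reflection off a higher-index medium gives a half-wave phase shift.
Zero or two π shifts → no net half-wave offset.
So the condition for destructive reflection is 2 n t = (m + ½) λ.
Minimum at m = 0: t = λ / (4 n) = 437 / (4 × 2.02) = 54.1 nm.

541 Å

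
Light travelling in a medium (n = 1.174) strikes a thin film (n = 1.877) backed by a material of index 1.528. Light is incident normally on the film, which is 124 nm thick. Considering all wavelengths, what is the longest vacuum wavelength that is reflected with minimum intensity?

465 nm

Ray reflecting at the top interface goes from n = 1.174 toward n = 1.877: a half-wave phase shift.
Bottom surface (1.877 → 1.528): reflection off a lower-index medium gives no phase shift.
Net: one phase inversion between the two reflected rays.
With one net inversion, destructive interference in reflection requires 2 n t = m λ.
λ = 2 n t / m. The longest wavelength is m = 1: λ = 2 × 1.877 × 124 / 1.00 = 465 nm.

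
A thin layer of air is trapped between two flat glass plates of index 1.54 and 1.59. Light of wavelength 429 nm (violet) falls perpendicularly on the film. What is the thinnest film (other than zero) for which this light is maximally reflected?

Ray reflecting at the top interface goes from n = 1.54 toward n = 1.0: no phase shift.
At the lower boundary (n = 1.0 to n = 1.59) the reflected ray undergoes a half-wave phase shift.
Net: one phase inversion between the two reflected rays.
For bright reflection here: 2 n t = (m + ½) λ.
Minimum at m = 0: t = λ / (4 n) = 429 / (4 × 1.0) = 107 nm.

107 nm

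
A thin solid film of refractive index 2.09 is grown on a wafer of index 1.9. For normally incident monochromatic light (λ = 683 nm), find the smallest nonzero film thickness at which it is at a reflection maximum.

81.7 nm

Top surface (1.0 → 2.09): reflection off a higher-index medium gives a half-wave phase shift.
At the lower boundary (n = 2.09 to n = 1.9) the reflected ray undergoes no phase shift.
The two reflections differ by half a wavelength.
For bright reflection here: 2 n t = (m + ½) λ.
Minimum at m = 0: t = λ / (4 n) = 683 / (4 × 2.09) = 81.7 nm.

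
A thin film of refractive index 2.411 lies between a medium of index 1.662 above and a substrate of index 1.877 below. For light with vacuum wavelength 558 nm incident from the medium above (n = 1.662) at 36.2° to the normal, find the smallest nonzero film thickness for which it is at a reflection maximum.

63.3 nm

Top surface (1.662 → 2.411): reflection off a higher-index medium gives a half-wave phase shift.
Bottom surface (2.411 → 1.877): reflection off a lower-index medium gives no phase shift.
The two reflections differ by half a wavelength.
So the condition for constructive reflection is 2 n t cos θ_r = (m + ½) λ.
Snell's law: 1.662 sin 36.2° = 2.411 sin θ_r → sin θ_r = 0.407, cos θ_r = 0.913.
Minimum at m = 0: t = λ / (4 n cos θ_r) = 558 / (4 × 2.411 × 0.913) = 63.3 nm.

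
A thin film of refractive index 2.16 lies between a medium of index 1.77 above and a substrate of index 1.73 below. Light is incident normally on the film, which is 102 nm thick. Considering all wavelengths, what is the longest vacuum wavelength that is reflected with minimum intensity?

Ray reflecting at the top interface goes from n = 1.77 toward n = 2.16: a half-wave phase shift.
Bottom surface (2.16 → 1.73): reflection off a lower-index medium gives no phase shift.
The two reflections differ by half a wavelength.
So the condition for destructive reflection is 2 n t = m λ.
λ = 2 n t / m. The longest wavelength is m = 1: λ = 2 × 2.16 × 102 / 1.00 = 441 nm.

441 nm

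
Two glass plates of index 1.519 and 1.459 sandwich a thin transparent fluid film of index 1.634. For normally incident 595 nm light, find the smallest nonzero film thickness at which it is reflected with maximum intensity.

Ray reflecting at the top interface goes from n = 1.519 toward n = 1.634: a half-wave phase shift.
Ray reflecting at the bottom interface goes from n = 1.634 toward n = 1.459: no phase shift.
Exactly one π shift → a net half-wave offset.
With one net inversion, constructive interference in reflection requires 2 n t = (m + ½) λ.
Minimum at m = 0: t = λ / (4 n) = 595 / (4 × 1.634) = 91.0 nm.

91.0 nm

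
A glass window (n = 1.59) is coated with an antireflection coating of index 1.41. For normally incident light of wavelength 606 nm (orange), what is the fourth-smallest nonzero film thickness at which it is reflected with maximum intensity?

860 nm

Top surface (1.0 → 1.41): reflection off a higher-index medium gives a half-wave phase shift.
Bottom surface (1.41 → 1.59): reflection off a higher-index medium gives a half-wave phase shift.
The two reflections carry the same phase change, so no net offset.
So the condition for constructive reflection is 2 n t = m λ.
The fourth-smallest nonzero thickness corresponds to m = 4: t = m λ / (2 n) = 4.00 × 606 / (2 × 1.41) = 860 nm.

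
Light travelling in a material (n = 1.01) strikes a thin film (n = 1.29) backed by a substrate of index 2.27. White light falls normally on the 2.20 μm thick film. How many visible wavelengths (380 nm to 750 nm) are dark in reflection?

At the upper boundary (n = 1.01 to n = 1.29) the reflected ray undergoes a half-wave phase shift.
Ray reflecting at the bottom interface goes from n = 1.29 toward n = 2.27: a half-wave phase shift.
Zero or two π shifts → no net half-wave offset.
For dark reflection here: 2 n t = (m + ½) λ.
λ = 2 n t / (m + ½) = 5676 / (m + ½) nm.
m=7: 757 nm (IR); m=8: 668 nm (visible); m=9: 597 nm (visible); m=10: 541 nm (visible); m=11: 494 nm (visible); m=12: 454 nm (visible); m=13: 420 nm (visible); m=14: 391 nm (visible); m=15: 366 nm (UV).

7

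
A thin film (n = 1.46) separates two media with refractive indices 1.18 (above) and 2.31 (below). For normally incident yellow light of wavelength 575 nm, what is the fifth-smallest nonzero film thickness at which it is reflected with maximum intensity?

Ray reflecting at the top interface goes from n = 1.18 toward n = 1.46: a half-wave phase shift.
At the lower boundary (n = 1.46 to n = 2.31) the reflected ray undergoes a half-wave phase shift.
The two reflections carry the same phase change, so no net offset.
For strong reflection here: 2 n t = m λ.
The fifth-smallest nonzero thickness corresponds to m = 5: t = m λ / (2 n) = 5.00 × 575 / (2 × 1.46) = 985 nm.

985 nm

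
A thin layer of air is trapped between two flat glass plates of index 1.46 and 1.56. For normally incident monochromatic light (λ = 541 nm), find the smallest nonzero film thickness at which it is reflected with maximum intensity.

135 nm

Ray reflecting at the top interface goes from n = 1.46 toward n = 1.0: no phase shift.
Bottom surface (1.0 → 1.56): reflection off a higher-index medium gives a half-wave phase shift.
The two reflections differ by half a wavelength.
For bright reflection here: 2 n t = (m + ½) λ.
Minimum at m = 0: t = λ / (4 n) = 541 / (4 × 1.0) = 135 nm.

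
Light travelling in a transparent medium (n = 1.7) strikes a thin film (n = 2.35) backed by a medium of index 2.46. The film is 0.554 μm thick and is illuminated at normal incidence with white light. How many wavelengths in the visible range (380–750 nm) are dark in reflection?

At the upper boundary (n = 1.7 to n = 2.35) the reflected ray undergoes a half-wave phase shift.
At the lower boundary (n = 2.35 to n = 2.46) the reflected ray undergoes a half-wave phase shift.
The two reflections carry the same phase change, so no net offset.
With no net inversion, destructive interference in reflection requires 2 n t = (m + ½) λ.
λ = 2 n t / (m + ½) = 2604 / (m + ½) nm.
m=2: 1042 nm (IR); m=3: 744 nm (visible); m=4: 579 nm (visible); m=5: 473 nm (visible); m=6: 401 nm (visible); m=7: 347 nm (UV).

4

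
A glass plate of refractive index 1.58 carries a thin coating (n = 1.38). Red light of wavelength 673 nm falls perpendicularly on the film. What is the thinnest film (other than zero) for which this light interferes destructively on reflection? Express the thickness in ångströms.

Top surface (1.0 → 1.38): reflection off a higher-index medium gives a half-wave phase shift.
Ray reflecting at the bottom interface goes from n = 1.38 toward n = 1.58: a half-wave phase shift.
The two reflections carry the same phase change, so no net offset.
So the condition for destructive reflection is 2 n t = (m + ½) λ.
Minimum at m = 0: t = λ / (4 n) = 673 / (4 × 1.38) = 122 nm.

1219 Å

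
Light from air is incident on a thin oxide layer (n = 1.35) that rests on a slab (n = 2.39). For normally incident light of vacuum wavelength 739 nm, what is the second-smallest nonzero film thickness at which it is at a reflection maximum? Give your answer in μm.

Top surface (1.0 → 1.35): reflection off a higher-index medium gives a half-wave phase shift.
Bottom surface (1.35 → 2.39): reflection off a higher-index medium gives a half-wave phase shift.
The two reflections carry the same phase change, so no net offset.
For maximum reflection here: 2 n t = m λ.
The second-smallest nonzero thickness corresponds to m = 2: t = m λ / (2 n) = 2.00 × 739 / (2 × 1.35) = 547 nm.

0.547 μm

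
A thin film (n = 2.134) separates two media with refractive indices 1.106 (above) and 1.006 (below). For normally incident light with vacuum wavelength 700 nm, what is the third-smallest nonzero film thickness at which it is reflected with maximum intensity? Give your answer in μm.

Ray reflecting at the top interface goes from n = 1.106 toward n = 2.134: a half-wave phase shift.
Ray reflecting at the bottom interface goes from n = 2.134 toward n = 1.006: no phase shift.
Net: one phase inversion between the two reflected rays.
With one net inversion, constructive interference in reflection requires 2 n t = (m + ½) λ.
The third-smallest nonzero thickness corresponds to m = 2: t = (m + ½) λ / (2 n) = 2.50 × 700 / (2 × 2.134) = 410 nm.

0.410 μm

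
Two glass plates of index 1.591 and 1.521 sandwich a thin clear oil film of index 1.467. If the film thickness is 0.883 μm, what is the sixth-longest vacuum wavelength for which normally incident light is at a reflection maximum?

Top surface (1.591 → 1.467): reflection off a lower-index medium gives no phase shift.
Bottom surface (1.467 → 1.521): reflection off a higher-index medium gives a half-wave phase shift.
The two reflections differ by half a wavelength.
So the condition for constructive reflection is 2 n t = (m + ½) λ.
λ = 2 n t / (m + ½). The sixth-longest wavelength is m = 5: λ = 2 × 1.467 × 883 / 5.50 = 471 nm.

471 nm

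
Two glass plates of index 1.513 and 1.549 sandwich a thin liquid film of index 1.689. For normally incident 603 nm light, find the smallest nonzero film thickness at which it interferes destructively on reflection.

Top surface (1.513 → 1.689): reflection off a higher-index medium gives a half-wave phase shift.
Ray reflecting at the bottom interface goes from n = 1.689 toward n = 1.549: no phase shift.
Net: one phase inversion between the two reflected rays.
So the condition for destructive reflection is 2 n t = m λ.
Minimum nonzero at m = 1: t = λ / (2 n) = 603 / (2 × 1.689) = 179 nm.

179 nm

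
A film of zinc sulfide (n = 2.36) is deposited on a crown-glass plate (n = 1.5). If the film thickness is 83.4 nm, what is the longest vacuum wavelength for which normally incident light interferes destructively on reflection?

394 nm

At the upper boundary (n = 1.0 to n = 2.36) the reflected ray undergoes a half-wave phase shift.
Bottom surface (2.36 → 1.5): reflection off a lower-index medium gives no phase shift.
The two reflections differ by half a wavelength.
For weak reflection here: 2 n t = m λ.
λ = 2 n t / m. The longest wavelength is m = 1: λ = 2 × 2.36 × 83.4 / 1.00 = 394 nm.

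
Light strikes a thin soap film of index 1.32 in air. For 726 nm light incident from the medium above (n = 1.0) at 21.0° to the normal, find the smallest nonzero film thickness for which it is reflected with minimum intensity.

286 nm

Ray reflecting at the top interface goes from n = 1.0 toward n = 1.32: a half-wave phase shift.
Bottom surface (1.32 → 1.0): reflection off a lower-index medium gives no phase shift.
The two reflections differ by half a wavelength.
So the condition for destructive reflection is 2 n t cos θ_r = m λ.
Snell's law: 1.0 sin 21.0° = 1.32 sin θ_r → sin θ_r = 0.271, cos θ_r = 0.962.
Minimum nonzero at m = 1: t = λ / (2 n cos θ_r) = 726 / (2 × 1.32 × 0.962) = 286 nm.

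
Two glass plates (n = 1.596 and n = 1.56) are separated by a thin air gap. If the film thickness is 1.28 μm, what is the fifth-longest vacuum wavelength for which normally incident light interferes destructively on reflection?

Top surface (1.596 → 1.0): reflection off a lower-index medium gives no phase shift.
At the lower boundary (n = 1.0 to n = 1.56) the reflected ray undergoes a half-wave phase shift.
The two reflections differ by half a wavelength.
For minimum reflection here: 2 n t = m λ.
λ = 2 n t / m. The fifth-longest wavelength is m = 5: λ = 2 × 1.0 × 1280 / 5.00 = 512 nm.

512 nm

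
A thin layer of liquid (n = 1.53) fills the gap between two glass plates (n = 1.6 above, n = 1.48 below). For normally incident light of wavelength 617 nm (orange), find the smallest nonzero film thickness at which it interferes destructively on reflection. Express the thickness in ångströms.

1008 Å

At the upper boundary (n = 1.6 to n = 1.53) the reflected ray undergoes no phase shift.
Ray reflecting at the bottom interface goes from n = 1.53 toward n = 1.48: no phase shift.
The two reflections carry the same phase change, so no net offset.
So the condition for destructive reflection is 2 n t = (m + ½) λ.
Minimum at m = 0: t = λ / (4 n) = 617 / (4 × 1.53) = 101 nm.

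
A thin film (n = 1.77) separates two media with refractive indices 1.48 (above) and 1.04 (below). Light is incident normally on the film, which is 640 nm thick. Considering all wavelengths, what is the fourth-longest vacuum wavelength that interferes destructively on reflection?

At the upper boundary (n = 1.48 to n = 1.77) the reflected ray undergoes a half-wave phase shift.
Bottom surface (1.77 → 1.04): reflection off a lower-index medium gives no phase shift.
The two reflections differ by half a wavelength.
So the condition for destructive reflection is 2 n t = m λ.
λ = 2 n t / m. The fourth-longest wavelength is m = 4: λ = 2 × 1.77 × 640 / 4.00 = 566 nm.

566 nm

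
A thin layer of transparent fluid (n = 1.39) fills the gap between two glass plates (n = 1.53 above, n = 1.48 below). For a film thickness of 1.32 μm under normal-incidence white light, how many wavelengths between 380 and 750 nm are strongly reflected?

5

Ray reflecting at the top interface goes from n = 1.53 toward n = 1.39: no phase shift.
Ray reflecting at the bottom interface goes from n = 1.39 toward n = 1.48: a half-wave phase shift.
Net: one phase inversion between the two reflected rays.
For bright reflection here: 2 n t = (m + ½) λ.
λ = 2 n t / (m + ½) = 3670 / (m + ½) nm.
m=4: 815 nm (IR); m=5: 667 nm (visible); m=6: 565 nm (visible); m=7: 489 nm (visible); m=8: 432 nm (visible); m=9: 386 nm (visible); m=10: 349 nm (UV).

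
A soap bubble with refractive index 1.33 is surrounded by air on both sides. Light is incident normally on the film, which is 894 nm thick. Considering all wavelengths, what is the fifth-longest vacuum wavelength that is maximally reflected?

At the upper boundary (n = 1.0 to n = 1.33) the reflected ray undergoes a half-wave phase shift.
Bottom surface (1.33 → 1.0): reflection off a lower-index medium gives no phase shift.
The two reflections differ by half a wavelength.
With one net inversion, constructive interference in reflection requires 2 n t = (m + ½) λ.
λ = 2 n t / (m + ½). The fifth-longest wavelength is m = 4: λ = 2 × 1.33 × 894 / 4.50 = 528 nm.

528 nm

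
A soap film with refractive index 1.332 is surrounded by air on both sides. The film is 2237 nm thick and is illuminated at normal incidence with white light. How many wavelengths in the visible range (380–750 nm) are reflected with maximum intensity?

8

At the upper boundary (n = 1.0 to n = 1.332) the reflected ray undergoes a half-wave phase shift.
Bottom surface (1.332 → 1.0): reflection off a lower-index medium gives no phase shift.
The two reflections differ by half a wavelength.
For bright reflection here: 2 n t = (m + ½) λ.
λ = 2 n t / (m + ½) = 5959 / (m + ½) nm.
m=7: 795 nm (IR); m=8: 701 nm (visible); m=9: 627 nm (visible); m=10: 568 nm (visible); m=11: 518 nm (visible); m=12: 477 nm (visible); m=13: 441 nm (visible); m=14: 411 nm (visible); m=15: 384 nm (visible); m=16: 361 nm (UV).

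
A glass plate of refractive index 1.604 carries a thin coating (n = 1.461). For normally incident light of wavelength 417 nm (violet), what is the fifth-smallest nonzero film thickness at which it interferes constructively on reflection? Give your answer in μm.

At the upper boundary (n = 1.0 to n = 1.461) the reflected ray undergoes a half-wave phase shift.
Ray reflecting at the bottom interface goes from n = 1.461 toward n = 1.604: a half-wave phase shift.
The two reflections carry the same phase change, so no net offset.
For maximum reflection here: 2 n t = m λ.
The fifth-smallest nonzero thickness corresponds to m = 5: t = m λ / (2 n) = 5.00 × 417 / (2 × 1.461) = 714 nm.

0.714 μm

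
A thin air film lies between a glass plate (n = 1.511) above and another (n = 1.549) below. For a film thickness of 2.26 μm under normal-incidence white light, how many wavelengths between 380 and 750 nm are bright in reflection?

6

Top surface (1.511 → 1.0): reflection off a lower-index medium gives no phase shift.
At the lower boundary (n = 1.0 to n = 1.549) the reflected ray undergoes a half-wave phase shift.
Net: one phase inversion between the two reflected rays.
For bright reflection here: 2 n t = (m + ½) λ.
λ = 2 n t / (m + ½) = 4520 / (m + ½) nm.
m=5: 822 nm (IR); m=6: 695 nm (visible); m=7: 603 nm (visible); m=8: 532 nm (visible); m=9: 476 nm (visible); m=10: 430 nm (visible); m=11: 393 nm (visible); m=12: 362 nm (UV).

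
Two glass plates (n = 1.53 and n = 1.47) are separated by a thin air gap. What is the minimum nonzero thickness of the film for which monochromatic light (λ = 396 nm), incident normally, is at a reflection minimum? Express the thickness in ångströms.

Ray reflecting at the top interface goes from n = 1.53 toward n = 1.0: no phase shift.
Ray reflecting at the bottom interface goes from n = 1.0 toward n = 1.47: a half-wave phase shift.
Net: one phase inversion between the two reflected rays.
So the condition for destructive reflection is 2 n t = m λ.
Minimum nonzero at m = 1: t = λ / (2 n) = 396 / (2 × 1.0) = 198 nm.

1980 Å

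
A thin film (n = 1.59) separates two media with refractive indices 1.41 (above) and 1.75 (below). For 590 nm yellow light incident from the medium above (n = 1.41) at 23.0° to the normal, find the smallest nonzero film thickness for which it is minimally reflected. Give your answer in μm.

0.0989 μm

Top surface (1.41 → 1.59): reflection off a higher-index medium gives a half-wave phase shift.
Bottom surface (1.59 → 1.75): reflection off a higher-index medium gives a half-wave phase shift.
The two reflections carry the same phase change, so no net offset.
With no net inversion, destructive interference in reflection requires 2 n t cos θ_r = (m + ½) λ.
Snell's law: 1.41 sin 23.0° = 1.59 sin θ_r → sin θ_r = 0.346, cos θ_r = 0.938.
Minimum at m = 0: t = λ / (4 n cos θ_r) = 590 / (4 × 1.59 × 0.938) = 98.9 nm.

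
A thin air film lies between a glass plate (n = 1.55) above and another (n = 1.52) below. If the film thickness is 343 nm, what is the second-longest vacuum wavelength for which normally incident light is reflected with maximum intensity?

457 nm

Ray reflecting at the top interface goes from n = 1.55 toward n = 1.0: no phase shift.
At the lower boundary (n = 1.0 to n = 1.52) the reflected ray undergoes a half-wave phase shift.
Net: one phase inversion between the two reflected rays.
For maximum reflection here: 2 n t = (m + ½) λ.
λ = 2 n t / (m + ½). The second-longest wavelength is m = 1: λ = 2 × 1.0 × 343 / 1.50 = 457 nm.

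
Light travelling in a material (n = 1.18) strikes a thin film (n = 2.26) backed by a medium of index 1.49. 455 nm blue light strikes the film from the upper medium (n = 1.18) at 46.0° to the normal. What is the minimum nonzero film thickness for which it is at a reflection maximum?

54.3 nm

Ray reflecting at the top interface goes from n = 1.18 toward n = 2.26: a half-wave phase shift.
At the lower boundary (n = 2.26 to n = 1.49) the reflected ray undergoes no phase shift.
Exactly one π shift → a net half-wave offset.
For strong reflection here: 2 n t cos θ_r = (m + ½) λ.
Snell's law: 1.18 sin 46.0° = 2.26 sin θ_r → sin θ_r = 0.376, cos θ_r = 0.927.
Minimum at m = 0: t = λ / (4 n cos θ_r) = 455 / (4 × 2.26 × 0.927) = 54.3 nm.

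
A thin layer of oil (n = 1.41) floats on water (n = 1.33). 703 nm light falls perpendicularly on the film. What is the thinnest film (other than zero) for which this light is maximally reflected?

Top surface (1.0 → 1.41): reflection off a higher-index medium gives a half-wave phase shift.
At the lower boundary (n = 1.41 to n = 1.33) the reflected ray undergoes no phase shift.
Net: one phase inversion between the two reflected rays.
With one net inversion, constructive interference in reflection requires 2 n t = (m + ½) λ.
Minimum at m = 0: t = λ / (4 n) = 703 / (4 × 1.41) = 125 nm.

125 nm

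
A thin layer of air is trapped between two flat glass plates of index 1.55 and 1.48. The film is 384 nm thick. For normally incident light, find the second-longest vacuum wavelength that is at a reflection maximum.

512 nm

At the upper boundary (n = 1.55 to n = 1.0) the reflected ray undergoes no phase shift.
Bottom surface (1.0 → 1.48): reflection off a higher-index medium gives a half-wave phase shift.
Net: one phase inversion between the two reflected rays.
With one net inversion, constructive interference in reflection requires 2 n t = (m + ½) λ.
λ = 2 n t / (m + ½). The second-longest wavelength is m = 1: λ = 2 × 1.0 × 384 / 1.50 = 512 nm.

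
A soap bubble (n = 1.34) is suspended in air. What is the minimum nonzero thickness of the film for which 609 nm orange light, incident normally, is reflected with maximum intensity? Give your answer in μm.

Top surface (1.0 → 1.34): reflection off a higher-index medium gives a half-wave phase shift.
At the lower boundary (n = 1.34 to n = 1.0) the reflected ray undergoes no phase shift.
Net: one phase inversion between the two reflected rays.
So the condition for constructive reflection is 2 n t = (m + ½) λ.
Minimum at m = 0: t = λ / (4 n) = 609 / (4 × 1.34) = 114 nm.

0.114 μm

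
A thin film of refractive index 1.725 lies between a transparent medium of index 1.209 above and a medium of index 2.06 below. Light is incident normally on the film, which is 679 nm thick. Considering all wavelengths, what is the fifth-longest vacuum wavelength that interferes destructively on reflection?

521 nm

At the upper boundary (n = 1.209 to n = 1.725) the reflected ray undergoes a half-wave phase shift.
Bottom surface (1.725 → 2.06): reflection off a higher-index medium gives a half-wave phase shift.
Net: no relative phase inversion (both shifts match).
For minimum reflection here: 2 n t = (m + ½) λ.
λ = 2 n t / (m + ½). The fifth-longest wavelength is m = 4: λ = 2 × 1.725 × 679 / 4.50 = 521 nm.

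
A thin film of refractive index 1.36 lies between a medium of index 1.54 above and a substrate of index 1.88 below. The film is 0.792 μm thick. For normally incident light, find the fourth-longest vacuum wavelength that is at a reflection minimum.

Ray reflecting at the top interface goes from n = 1.54 toward n = 1.36: no phase shift.
Ray reflecting at the bottom interface goes from n = 1.36 toward n = 1.88: a half-wave phase shift.
Net: one phase inversion between the two reflected rays.
For dark reflection here: 2 n t = m λ.
λ = 2 n t / m. The fourth-longest wavelength is m = 4: λ = 2 × 1.36 × 792 / 4.00 = 539 nm.

539 nm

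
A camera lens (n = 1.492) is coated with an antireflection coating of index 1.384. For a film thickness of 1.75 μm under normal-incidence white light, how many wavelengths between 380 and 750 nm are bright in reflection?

At the upper boundary (n = 1.0 to n = 1.384) the reflected ray undergoes a half-wave phase shift.
Ray reflecting at the bottom interface goes from n = 1.384 toward n = 1.492: a half-wave phase shift.
The two reflections carry the same phase change, so no net offset.
So the condition for constructive reflection is 2 n t = m λ.
λ = 2 n t / m = 4844 / m nm.
m=6: 807 nm (IR); m=7: 692 nm (visible); m=8: 606 nm (visible); m=9: 538 nm (visible); m=10: 484 nm (visible); m=11: 440 nm (visible); m=12: 404 nm (visible); m=13: 373 nm (UV).

6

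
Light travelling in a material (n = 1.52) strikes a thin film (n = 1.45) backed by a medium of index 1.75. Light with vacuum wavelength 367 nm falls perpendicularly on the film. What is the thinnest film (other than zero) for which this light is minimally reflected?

At the upper boundary (n = 1.52 to n = 1.45) the reflected ray undergoes no phase shift.
Ray reflecting at the bottom interface goes from n = 1.45 toward n = 1.75: a half-wave phase shift.
Exactly one π shift → a net half-wave offset.
For weak reflection here: 2 n t = m λ.
Minimum nonzero at m = 1: t = λ / (2 n) = 367 / (2 × 1.45) = 127 nm.

127 nm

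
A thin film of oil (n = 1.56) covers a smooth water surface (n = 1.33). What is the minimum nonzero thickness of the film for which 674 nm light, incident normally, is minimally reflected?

Top surface (1.0 → 1.56): reflection off a higher-index medium gives a half-wave phase shift.
Ray reflecting at the bottom interface goes from n = 1.56 toward n = 1.33: no phase shift.
The two reflections differ by half a wavelength.
For weak reflection here: 2 n t = m λ.
Minimum nonzero at m = 1: t = λ / (2 n) = 674 / (2 × 1.56) = 216 nm.

216 nm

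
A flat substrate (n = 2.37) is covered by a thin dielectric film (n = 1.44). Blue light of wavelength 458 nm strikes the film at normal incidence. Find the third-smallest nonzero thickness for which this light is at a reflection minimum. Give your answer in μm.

Ray reflecting at the top interface goes from n = 1.0 toward n = 1.44: a half-wave phase shift.
Ray reflecting at the bottom interface goes from n = 1.44 toward n = 2.37: a half-wave phase shift.
Zero or two π shifts → no net half-wave offset.
With no net inversion, destructive interference in reflection requires 2 n t = (m + ½) λ.
The third-smallest nonzero thickness corresponds to m = 2: t = (m + ½) λ / (2 n) = 2.50 × 458 / (2 × 1.44) = 398 nm.

0.398 μm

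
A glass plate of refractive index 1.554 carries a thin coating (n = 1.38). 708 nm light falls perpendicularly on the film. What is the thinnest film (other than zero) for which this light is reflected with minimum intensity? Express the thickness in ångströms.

At the upper boundary (n = 1.0 to n = 1.38) the reflected ray undergoes a half-wave phase shift.
At the lower boundary (n = 1.38 to n = 1.554) the reflected ray undergoes a half-wave phase shift.
Zero or two π shifts → no net half-wave offset.
So the condition for destructive reflection is 2 n t = (m + ½) λ.
Minimum at m = 0: t = λ / (4 n) = 708 / (4 × 1.38) = 128 nm.

1283 Å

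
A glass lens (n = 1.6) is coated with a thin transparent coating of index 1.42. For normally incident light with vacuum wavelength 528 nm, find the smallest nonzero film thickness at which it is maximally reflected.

At the upper boundary (n = 1.0 to n = 1.42) the reflected ray undergoes a half-wave phase shift.
Ray reflecting at the bottom interface goes from n = 1.42 toward n = 1.6: a half-wave phase shift.
Zero or two π shifts → no net half-wave offset.
So the condition for constructive reflection is 2 n t = m λ.
Minimum nonzero at m = 1: t = λ / (2 n) = 528 / (2 × 1.42) = 186 nm.

186 nm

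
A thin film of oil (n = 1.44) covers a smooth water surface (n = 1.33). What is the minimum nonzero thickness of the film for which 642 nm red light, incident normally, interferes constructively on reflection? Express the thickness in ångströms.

1115 Å

Top surface (1.0 → 1.44): reflection off a higher-index medium gives a half-wave phase shift.
Bottom surface (1.44 → 1.33): reflection off a lower-index medium gives no phase shift.
The two reflections differ by half a wavelength.
For maximum reflection here: 2 n t = (m + ½) λ.
Minimum at m = 0: t = λ / (4 n) = 642 / (4 × 1.44) = 111 nm.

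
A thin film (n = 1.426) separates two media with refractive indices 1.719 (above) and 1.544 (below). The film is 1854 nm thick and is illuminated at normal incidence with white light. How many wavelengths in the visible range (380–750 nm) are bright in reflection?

7

Ray reflecting at the top interface goes from n = 1.719 toward n = 1.426: no phase shift.
At the lower boundary (n = 1.426 to n = 1.544) the reflected ray undergoes a half-wave phase shift.
The two reflections differ by half a wavelength.
With one net inversion, constructive interference in reflection requires 2 n t = (m + ½) λ.
λ = 2 n t / (m + ½) = 5288 / (m + ½) nm.
m=6: 813 nm (IR); m=7: 705 nm (visible); m=8: 622 nm (visible); m=9: 557 nm (visible); m=10: 504 nm (visible); m=11: 460 nm (visible); m=12: 423 nm (visible); m=13: 392 nm (visible); m=14: 365 nm (UV).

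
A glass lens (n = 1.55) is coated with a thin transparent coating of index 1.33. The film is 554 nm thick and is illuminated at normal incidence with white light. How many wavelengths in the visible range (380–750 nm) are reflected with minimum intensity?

2

Ray reflecting at the top interface goes from n = 1.0 toward n = 1.33: a half-wave phase shift.
Bottom surface (1.33 → 1.55): reflection off a higher-index medium gives a half-wave phase shift.
Net: no relative phase inversion (both shifts match).
So the condition for destructive reflection is 2 n t = (m + ½) λ.
λ = 2 n t / (m + ½) = 1474 / (m + ½) nm.
m=1: 982 nm (IR); m=2: 589 nm (visible); m=3: 421 nm (visible); m=4: 327 nm (UV).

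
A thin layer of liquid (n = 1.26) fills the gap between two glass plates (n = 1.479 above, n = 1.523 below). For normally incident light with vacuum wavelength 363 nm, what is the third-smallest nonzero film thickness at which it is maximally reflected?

Top surface (1.479 → 1.26): reflection off a lower-index medium gives no phase shift.
Bottom surface (1.26 → 1.523): reflection off a higher-index medium gives a half-wave phase shift.
Exactly one π shift → a net half-wave offset.
For strong reflection here: 2 n t = (m + ½) λ.
The third-smallest nonzero thickness corresponds to m = 2: t = (m + ½) λ / (2 n) = 2.50 × 363 / (2 × 1.26) = 360 nm.

360 nm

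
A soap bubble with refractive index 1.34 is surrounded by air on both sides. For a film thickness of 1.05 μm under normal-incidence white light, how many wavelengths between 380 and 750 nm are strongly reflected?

Top surface (1.0 → 1.34): reflection off a higher-index medium gives a half-wave phase shift.
Bottom surface (1.34 → 1.0): reflection off a lower-index medium gives no phase shift.
The two reflections differ by half a wavelength.
For bright reflection here: 2 n t = (m + ½) λ.
λ = 2 n t / (m + ½) = 2814 / (m + ½) nm.
m=3: 804 nm (IR); m=4: 625 nm (visible); m=5: 512 nm (visible); m=6: 433 nm (visible); m=7: 375 nm (UV).

3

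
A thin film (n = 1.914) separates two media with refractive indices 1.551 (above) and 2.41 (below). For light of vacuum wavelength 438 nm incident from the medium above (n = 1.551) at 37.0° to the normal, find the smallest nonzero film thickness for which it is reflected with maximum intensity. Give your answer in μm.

Top surface (1.551 → 1.914): reflection off a higher-index medium gives a half-wave phase shift.
At the lower boundary (n = 1.914 to n = 2.41) the reflected ray undergoes a half-wave phase shift.
The two reflections carry the same phase change, so no net offset.
With no net inversion, constructive interference in reflection requires 2 n t cos θ_r = m λ.
Snell's law: 1.551 sin 37.0° = 1.914 sin θ_r → sin θ_r = 0.488, cos θ_r = 0.873.
Minimum nonzero at m = 1: t = λ / (2 n cos θ_r) = 438 / (2 × 1.914 × 0.873) = 131 nm.

0.131 μm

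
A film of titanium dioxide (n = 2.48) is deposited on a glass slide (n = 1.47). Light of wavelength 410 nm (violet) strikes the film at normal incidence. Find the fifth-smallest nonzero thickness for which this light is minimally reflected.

413 nm

At the upper boundary (n = 1.0 to n = 2.48) the reflected ray undergoes a half-wave phase shift.
Ray reflecting at the bottom interface goes from n = 2.48 toward n = 1.47: no phase shift.
The two reflections differ by half a wavelength.
For minimum reflection here: 2 n t = m λ.
The fifth-smallest nonzero thickness corresponds to m = 5: t = m λ / (2 n) = 5.00 × 410 / (2 × 2.48) = 413 nm.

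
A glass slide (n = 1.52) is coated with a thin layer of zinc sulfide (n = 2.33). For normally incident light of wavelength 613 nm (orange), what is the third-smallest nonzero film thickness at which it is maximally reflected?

329 nm

Top surface (1.0 → 2.33): reflection off a higher-index medium gives a half-wave phase shift.
Bottom surface (2.33 → 1.52): reflection off a lower-index medium gives no phase shift.
The two reflections differ by half a wavelength.
For strong reflection here: 2 n t = (m + ½) λ.
The third-smallest nonzero thickness corresponds to m = 2: t = (m + ½) λ / (2 n) = 2.50 × 613 / (2 × 2.33) = 329 nm.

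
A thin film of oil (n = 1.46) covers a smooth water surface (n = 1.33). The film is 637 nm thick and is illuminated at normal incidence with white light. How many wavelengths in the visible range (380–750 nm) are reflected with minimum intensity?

2

Top surface (1.0 → 1.46): reflection off a higher-index medium gives a half-wave phase shift.
Bottom surface (1.46 → 1.33): reflection off a lower-index medium gives no phase shift.
The two reflections differ by half a wavelength.
For minimum reflection here: 2 n t = m λ.
λ = 2 n t / m = 1860 / m nm.
m=2: 930 nm (IR); m=3: 620 nm (visible); m=4: 465 nm (visible); m=5: 372 nm (UV).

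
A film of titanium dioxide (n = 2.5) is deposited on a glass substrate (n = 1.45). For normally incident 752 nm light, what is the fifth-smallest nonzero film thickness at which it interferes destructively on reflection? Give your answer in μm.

0.752 μm

Ray reflecting at the top interface goes from n = 1.0 toward n = 2.5: a half-wave phase shift.
At the lower boundary (n = 2.5 to n = 1.45) the reflected ray undergoes no phase shift.
Net: one phase inversion between the two reflected rays.
For weak reflection here: 2 n t = m λ.
The fifth-smallest nonzero thickness corresponds to m = 5: t = m λ / (2 n) = 5.00 × 752 / (2 × 2.5) = 752 nm.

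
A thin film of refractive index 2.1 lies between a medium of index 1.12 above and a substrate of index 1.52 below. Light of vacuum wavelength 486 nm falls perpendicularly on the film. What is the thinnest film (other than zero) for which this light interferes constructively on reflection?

57.9 nm

At the upper boundary (n = 1.12 to n = 2.1) the reflected ray undergoes a half-wave phase shift.
Bottom surface (2.1 → 1.52): reflection off a lower-index medium gives no phase shift.
Exactly one π shift → a net half-wave offset.
For maximum reflection here: 2 n t = (m + ½) λ.
Minimum at m = 0: t = λ / (4 n) = 486 / (4 × 2.1) = 57.9 nm.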